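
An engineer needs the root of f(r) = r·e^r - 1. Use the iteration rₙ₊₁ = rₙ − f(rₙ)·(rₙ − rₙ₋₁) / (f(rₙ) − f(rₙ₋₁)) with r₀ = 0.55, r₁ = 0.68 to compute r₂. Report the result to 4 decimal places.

0.5656

f(0.55) = -0.046711, f(0.68) = 0.342237
r₂ = 0.680000 − 0.342237·(0.680000 − 0.550000) / (0.342237 − (-0.046711)) = 0.680000 − (0.044491)/(0.388948) = 0.565612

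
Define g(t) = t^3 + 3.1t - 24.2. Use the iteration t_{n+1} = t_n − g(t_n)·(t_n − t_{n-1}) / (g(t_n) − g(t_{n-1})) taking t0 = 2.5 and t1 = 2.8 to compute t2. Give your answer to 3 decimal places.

2.534

g(2.5) = -0.82500, g(2.8) = 6.43200
t2 = 2.80000 − 6.43200·(2.80000 − 2.50000) / (6.43200 − (-0.82500)) = 2.80000 − (1.92960)/(7.25700) = 2.53411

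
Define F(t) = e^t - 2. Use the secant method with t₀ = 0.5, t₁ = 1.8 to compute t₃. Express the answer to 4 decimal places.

0.6522

F(0.5) = -0.351279, F(1.8) = 4.049647
t₂ = 1.800000 − 4.049647·(1.800000 − 0.500000) / (4.049647 − (-0.351279)) = 1.800000 − (5.264542)/(4.400926) = 0.603765
F(0.603765) = -0.171008
t₃ = 0.603765 − (-0.171008)·(0.603765 − 1.800000) / (-0.171008 − 4.049647) = 0.603765 − (0.204566)/(-4.220655) = 0.652233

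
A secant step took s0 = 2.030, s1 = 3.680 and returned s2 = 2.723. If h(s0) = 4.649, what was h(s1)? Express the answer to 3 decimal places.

-6.420

The secant line through (2.030, 4.649) and (3.680, h(s1)) crosses zero at s2 = 2.723.
So (2.030, 4.649), (3.680, h(s1)), (2.723, 0) are collinear:
h(s1) = 4.649 · (3.680 − 2.723) / (2.030 − 2.723) = 4.649 · (0.95700)/(-0.69300) = -6.42005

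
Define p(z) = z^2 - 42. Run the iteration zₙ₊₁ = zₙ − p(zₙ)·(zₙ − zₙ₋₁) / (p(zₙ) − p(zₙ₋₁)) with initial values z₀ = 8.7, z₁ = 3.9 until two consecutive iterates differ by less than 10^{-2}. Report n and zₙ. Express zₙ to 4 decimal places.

p(8.7) = 33.690000, p(3.9) = -26.790000
z₂ = 3.900000 − (-26.790000)·(-4.800000)/(-60.480000) = 6.026190;  |Δ| = 2.126190
p(6.026190) = -5.685028
z₃ = 6.026190 − (-5.685028)·(2.126190)/(21.104972) = 6.598921;  |Δ| = 0.572730
p(6.598921) = 1.545753
z₄ = 6.598921 − 1.545753·(0.572730)/(7.230781) = 6.476486;  |Δ| = 0.122435
p(6.476486) = -0.055132
z₅ = 6.476486 − (-0.055132)·(-0.122435)/(-1.600885) = 6.480702;  |Δ| = 0.004216
|z₅ − z₄| = 0.004216 < 10^{-2}

n = 5, zₙ = 6.4807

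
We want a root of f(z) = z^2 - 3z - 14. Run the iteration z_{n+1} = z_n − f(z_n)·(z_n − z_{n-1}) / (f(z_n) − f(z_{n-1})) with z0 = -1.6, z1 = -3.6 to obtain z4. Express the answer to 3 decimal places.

f(-1.6) = -6.64000, f(-3.6) = 9.76000
z2 = -3.60000 − 9.76000·(-3.60000 − (-1.60000)) / (9.76000 − (-6.64000)) = -3.60000 − (-19.52000)/(16.40000) = -2.40976
f(-2.40976) = -0.96381
z3 = -2.40976 − (-0.96381)·(-2.40976 − (-3.60000)) / (-0.96381 − 9.76000) = -2.40976 − (-1.14717)/(-10.72381) = -2.51673
f(-2.51673) = -0.11588
z4 = -2.51673 − (-0.11588)·(-2.51673 − (-2.40976)) / (-0.11588 − (-0.96381)) = -2.51673 − (0.01240)/(0.84793) = -2.53135

-2.531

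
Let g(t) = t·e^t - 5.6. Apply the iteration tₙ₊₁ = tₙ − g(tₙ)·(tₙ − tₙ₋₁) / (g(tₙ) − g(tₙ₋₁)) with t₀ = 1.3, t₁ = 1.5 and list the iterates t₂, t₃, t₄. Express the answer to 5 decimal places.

g(1.3) = -0.8299143, g(1.5) = 1.1225336
t₂ = 1.5000000 − 1.1225336·(1.5000000 − 1.3000000) / (1.1225336 − (-0.8299143)) = 1.5000000 − (0.2245067)/(1.9524479) = 1.3850127
g(1.3850127) = -0.0670451
t₃ = 1.3850127 − (-0.0670451)·(1.3850127 − 1.5000000) / (-0.0670451 − 1.1225336) = 1.3850127 − (0.0077093)/(-1.1895787) = 1.3914934
g(1.3914934) = -0.0050131
t₄ = 1.3914934 − (-0.0050131)·(1.3914934 − 1.3850127) / (-0.0050131 − (-0.0670451)) = 1.3914934 − (-0.0000325)/(0.0620321) = 1.3920172

1.38501, 1.39149, 1.39202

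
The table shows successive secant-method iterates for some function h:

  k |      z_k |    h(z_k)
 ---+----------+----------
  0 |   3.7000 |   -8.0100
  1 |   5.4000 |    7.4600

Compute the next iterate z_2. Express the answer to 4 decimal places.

z_2 = 5.4000 − 7.4600·(5.4000 − 3.7000) / (7.4600 − (-8.0100))
   = 5.4000 − (12.682000)/(15.470000) = 4.580220

4.5802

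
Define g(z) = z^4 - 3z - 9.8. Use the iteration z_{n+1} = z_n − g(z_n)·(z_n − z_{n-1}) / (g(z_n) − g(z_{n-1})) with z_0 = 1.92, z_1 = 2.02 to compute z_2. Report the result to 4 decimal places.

1.9914

g(1.92) = -1.970455, g(2.02) = 0.789664
z_2 = 2.020000 − 0.789664·(2.020000 − 1.920000) / (0.789664 − (-1.970455)) = 2.020000 − (0.078966)/(2.760119) = 1.991390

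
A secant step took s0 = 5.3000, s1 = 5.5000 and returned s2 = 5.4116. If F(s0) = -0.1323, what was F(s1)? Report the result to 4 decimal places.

0.1048

The secant line through (5.3000, -0.1323) and (5.5000, F(s1)) crosses zero at s2 = 5.4116.
So (5.3000, -0.1323), (5.5000, F(s1)), (5.4116, 0) are collinear:
F(s1) = -0.1323 · (5.5000 − 5.4116) / (5.3000 − 5.4116) = -0.1323 · (0.088400)/(-0.111600) = 0.104797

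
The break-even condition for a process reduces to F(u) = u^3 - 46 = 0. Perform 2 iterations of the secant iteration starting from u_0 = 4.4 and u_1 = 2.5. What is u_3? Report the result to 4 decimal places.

F(4.4) = 39.184000, F(2.5) = -30.375000
u_2 = 2.500000 − (-30.375000)·(2.500000 − 4.400000) / (-30.375000 − 39.184000) = 2.500000 − (57.712500)/(-69.559000) = 3.329691
F(3.329691) = -9.084230
u_3 = 3.329691 − (-9.084230)·(3.329691 − 2.500000) / (-9.084230 − (-30.375000)) = 3.329691 − (-7.537107)/(21.290770) = 3.683700

3.6837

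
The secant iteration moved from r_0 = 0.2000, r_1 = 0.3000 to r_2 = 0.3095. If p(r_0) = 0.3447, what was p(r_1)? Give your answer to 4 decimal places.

0.0299

The secant line through (0.2000, 0.3447) and (0.3000, p(r_1)) crosses zero at r_2 = 0.3095.
So (0.2000, 0.3447), (0.3000, p(r_1)), (0.3095, 0) are collinear:
p(r_1) = 0.3447 · (0.3000 − 0.3095) / (0.2000 − 0.3095) = 0.3447 · (-0.009500)/(-0.109500) = 0.029905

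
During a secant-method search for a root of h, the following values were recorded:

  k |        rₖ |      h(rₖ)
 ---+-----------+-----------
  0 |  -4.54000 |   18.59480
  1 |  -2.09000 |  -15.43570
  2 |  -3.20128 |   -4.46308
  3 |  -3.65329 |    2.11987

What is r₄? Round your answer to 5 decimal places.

-3.50773

r₄ = -3.65329 − 2.11987·(-3.65329 − (-3.20128)) / (2.11987 − (-4.46308))
   = -3.65329 − (-0.9582024)/(6.5829500) = -3.5077318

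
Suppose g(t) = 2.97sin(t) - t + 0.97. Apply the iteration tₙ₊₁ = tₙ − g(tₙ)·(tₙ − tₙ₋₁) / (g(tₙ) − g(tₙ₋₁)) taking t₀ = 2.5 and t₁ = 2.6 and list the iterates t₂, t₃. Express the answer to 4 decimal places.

g(2.5) = 0.247462, g(2.6) = -0.098961
t₂ = 2.600000 − (-0.098961)·(2.600000 − 2.500000) / (-0.098961 − 0.247462) = 2.600000 − (-0.009896)/(-0.346423) = 2.571434
g(2.571434) = 0.001672
t₃ = 2.571434 − 0.001672·(2.571434 − 2.600000) / (0.001672 − (-0.098961)) = 2.571434 − (-0.000048)/(0.100632) = 2.571908

2.5714, 2.5719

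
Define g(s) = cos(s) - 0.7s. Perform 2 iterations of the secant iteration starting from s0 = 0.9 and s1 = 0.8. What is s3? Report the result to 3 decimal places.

0.894

g(0.9) = -0.00839, g(0.8) = 0.13671
s2 = 0.80000 − 0.13671·(0.80000 − 0.90000) / (0.13671 − (-0.00839)) = 0.80000 − (-0.01367)/(0.14510) = 0.89422
g(0.89422) = 0.00018
s3 = 0.89422 − 0.00018·(0.89422 − 0.80000) / (0.00018 − 0.13671) = 0.89422 − (0.00002)/(-0.13653) = 0.89434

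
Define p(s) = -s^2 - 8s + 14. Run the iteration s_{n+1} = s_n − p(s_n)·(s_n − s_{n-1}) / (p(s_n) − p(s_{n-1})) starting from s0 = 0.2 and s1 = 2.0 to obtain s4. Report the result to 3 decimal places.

p(0.2) = 12.36000, p(2.0) = -6.00000
s2 = 2.00000 − (-6.00000)·(2.00000 − 0.20000) / (-6.00000 − 12.36000) = 2.00000 − (-10.80000)/(-18.36000) = 1.41176
p(1.41176) = 0.71280
s3 = 1.41176 − 0.71280·(1.41176 − 2.00000) / (0.71280 − (-6.00000)) = 1.41176 − (-0.41930)/(6.71280) = 1.47423
p(1.47423) = 0.03284
s4 = 1.47423 − 0.03284·(1.47423 − 1.41176) / (0.03284 − 0.71280) = 1.47423 − (0.00205)/(-0.67996) = 1.47724

1.477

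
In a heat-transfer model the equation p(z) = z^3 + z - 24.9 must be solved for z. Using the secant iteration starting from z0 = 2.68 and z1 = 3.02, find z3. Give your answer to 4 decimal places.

2.8054

p(2.68) = -2.971168, p(3.02) = 5.663608
z2 = 3.020000 − 5.663608·(3.020000 − 2.680000) / (5.663608 − (-2.971168)) = 3.020000 − (1.925627)/(8.634776) = 2.796992
p(2.796992) = -0.221688
z3 = 2.796992 − (-0.221688)·(2.796992 − 3.020000) / (-0.221688 − 5.663608) = 2.796992 − (0.049438)/(-5.885296) = 2.805392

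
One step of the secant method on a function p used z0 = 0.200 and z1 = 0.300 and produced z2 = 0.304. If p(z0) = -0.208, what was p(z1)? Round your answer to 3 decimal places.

The secant line through (0.200, -0.208) and (0.300, p(z1)) crosses zero at z2 = 0.304.
So (0.200, -0.208), (0.300, p(z1)), (0.304, 0) are collinear:
p(z1) = -0.208 · (0.300 − 0.304) / (0.200 − 0.304) = -0.208 · (-0.00400)/(-0.10400) = -0.00800

-0.008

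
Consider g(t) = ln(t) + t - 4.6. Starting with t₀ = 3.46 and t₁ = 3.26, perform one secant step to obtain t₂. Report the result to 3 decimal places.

3.382

g(3.46) = 0.10127, g(3.26) = -0.15827
t₂ = 3.26000 − (-0.15827)·(3.26000 − 3.46000) / (-0.15827 − 0.10127) = 3.26000 − (0.03165)/(-0.25954) = 3.38196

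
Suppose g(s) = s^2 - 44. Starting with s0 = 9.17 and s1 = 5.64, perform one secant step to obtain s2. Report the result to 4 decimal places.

g(9.17) = 40.088900, g(5.64) = -12.190400
s2 = 5.640000 − (-12.190400)·(5.640000 − 9.170000) / (-12.190400 − 40.088900) = 5.640000 − (43.032112)/(-52.279300) = 6.463120

6.4631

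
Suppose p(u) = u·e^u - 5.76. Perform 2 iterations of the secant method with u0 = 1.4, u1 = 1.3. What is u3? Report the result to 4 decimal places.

p(1.4) = -0.082720, p(1.3) = -0.989914
u2 = 1.300000 − (-0.989914)·(1.300000 − 1.400000) / (-0.989914 − (-0.082720)) = 1.300000 − (0.098991)/(-0.907194) = 1.409118
p(1.409118) = 0.006598
u3 = 1.409118 − 0.006598·(1.409118 − 1.300000) / (0.006598 − (-0.989914)) = 1.409118 − (0.000720)/(0.996513) = 1.408396

1.4084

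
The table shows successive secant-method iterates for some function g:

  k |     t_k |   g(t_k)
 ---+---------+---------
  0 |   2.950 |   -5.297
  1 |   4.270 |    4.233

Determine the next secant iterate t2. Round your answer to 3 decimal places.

3.684

t2 = 4.270 − 4.233·(4.270 − 2.950) / (4.233 − (-5.297))
   = 4.270 − (5.58756)/(9.53000) = 3.68369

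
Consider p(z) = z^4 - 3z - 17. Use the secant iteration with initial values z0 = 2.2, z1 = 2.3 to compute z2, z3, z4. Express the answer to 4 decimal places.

p(2.2) = -0.174400, p(2.3) = 4.084100
z2 = 2.300000 − 4.084100·(2.300000 − 2.200000) / (4.084100 − (-0.174400)) = 2.300000 − (0.408410)/(4.258500) = 2.204095
p(2.204095) = -0.011770
z3 = 2.204095 − (-0.011770)·(2.204095 − 2.300000) / (-0.011770 − 4.084100) = 2.204095 − (0.001129)/(-4.095870) = 2.204371
p(2.204371) = -0.000791
z4 = 2.204371 − (-0.000791)·(2.204371 − 2.204095) / (-0.000791 − (-0.011770)) = 2.204371 − (0.000000)/(0.010979) = 2.204391

2.2041, 2.2044, 2.2044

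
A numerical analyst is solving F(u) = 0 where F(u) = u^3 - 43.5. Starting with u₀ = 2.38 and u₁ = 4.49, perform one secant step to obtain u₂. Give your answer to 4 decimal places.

3.2022

F(2.38) = -30.018728, F(4.49) = 47.018849
u₂ = 4.490000 − 47.018849·(4.490000 − 2.380000) / (47.018849 − (-30.018728)) = 4.490000 − (99.209771)/(77.037577) = 3.202190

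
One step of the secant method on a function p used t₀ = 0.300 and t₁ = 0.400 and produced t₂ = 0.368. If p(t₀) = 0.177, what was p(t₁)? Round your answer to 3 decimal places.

-0.083

The secant line through (0.300, 0.177) and (0.400, p(t₁)) crosses zero at t₂ = 0.368.
So (0.300, 0.177), (0.400, p(t₁)), (0.368, 0) are collinear:
p(t₁) = 0.177 · (0.400 − 0.368) / (0.300 − 0.368) = 0.177 · (0.03200)/(-0.06800) = -0.08329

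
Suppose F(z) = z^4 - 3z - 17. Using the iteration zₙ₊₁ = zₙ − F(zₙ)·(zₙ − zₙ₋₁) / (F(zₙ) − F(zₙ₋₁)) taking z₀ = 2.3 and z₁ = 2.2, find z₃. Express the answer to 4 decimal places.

F(2.3) = 4.084100, F(2.2) = -0.174400
z₂ = 2.200000 − (-0.174400)·(2.200000 − 2.300000) / (-0.174400 − 4.084100) = 2.200000 − (0.017440)/(-4.258500) = 2.204095
F(2.204095) = -0.011770
z₃ = 2.204095 − (-0.011770)·(2.204095 − 2.200000) / (-0.011770 − (-0.174400)) = 2.204095 − (-0.000048)/(0.162630) = 2.204392

2.2044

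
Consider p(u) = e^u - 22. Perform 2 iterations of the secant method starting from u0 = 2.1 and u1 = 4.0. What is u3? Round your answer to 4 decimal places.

2.9187

p(2.1) = -13.833830, p(4.0) = 32.598150
u2 = 4.000000 − 32.598150·(4.000000 − 2.100000) / (32.598150 − (-13.833830)) = 4.000000 − (61.936485)/(46.431980) = 2.666081
p(2.666081) = -7.616506
u3 = 2.666081 − (-7.616506)·(2.666081 − 4.000000) / (-7.616506 − 32.598150) = 2.666081 − (10.159799)/(-40.214656) = 2.918721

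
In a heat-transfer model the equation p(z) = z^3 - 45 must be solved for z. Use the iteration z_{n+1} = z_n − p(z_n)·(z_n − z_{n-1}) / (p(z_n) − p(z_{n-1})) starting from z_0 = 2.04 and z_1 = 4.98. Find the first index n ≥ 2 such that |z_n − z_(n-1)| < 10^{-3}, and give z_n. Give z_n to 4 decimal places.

p(2.04) = -36.510336, p(4.98) = 78.505992
z_2 = 4.980000 − 78.505992·(2.940000)/(115.016328) = 2.973262;  |Δ| = 2.006738
p(2.973262) = -18.715506
z_3 = 2.973262 − (-18.715506)·(-2.006738)/(-97.221498) = 3.359567;  |Δ| = 0.386305
p(3.359567) = -7.081614
z_4 = 3.359567 − (-7.081614)·(0.386305)/(11.633892) = 3.594713;  |Δ| = 0.235146
p(3.594713) = 1.450726
z_5 = 3.594713 − 1.450726·(0.235146)/(8.532340) = 3.554731;  |Δ| = 0.039981
p(3.554731) = -0.082001
z_6 = 3.554731 − (-0.082001)·(-0.039981)/(-1.532726) = 3.556870;  |Δ| = 0.002139
p(3.556870) = -0.000867
z_7 = 3.556870 − (-0.000867)·(0.002139)/(0.081134) = 3.556893;  |Δ| = 0.000023
|z_7 − z_6| = 0.000023 < 10^{-3}

n = 7, z_n = 3.5569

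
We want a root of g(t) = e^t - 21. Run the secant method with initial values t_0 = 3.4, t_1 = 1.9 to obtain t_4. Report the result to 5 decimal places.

g(3.4) = 8.9641000, g(1.9) = -14.3141056
t_2 = 1.9000000 − (-14.3141056)·(1.9000000 − 3.4000000) / (-14.3141056 − 8.9641000) = 1.9000000 − (21.4711583)/(-23.2782056) = 2.8223717
g(2.8223717) = -4.1833123
t_3 = 2.8223717 − (-4.1833123)·(2.8223717 − 1.9000000) / (-4.1833123 − (-14.3141056)) = 2.8223717 − (-3.8585689)/(10.1307933) = 3.2032470
g(3.2032470) = 3.6123169
t_4 = 3.2032470 − 3.6123169·(3.2032470 − 2.8223717) / (3.6123169 − (-4.1833123)) = 3.2032470 − (1.3758423)/(7.7956292) = 3.0267581

3.02676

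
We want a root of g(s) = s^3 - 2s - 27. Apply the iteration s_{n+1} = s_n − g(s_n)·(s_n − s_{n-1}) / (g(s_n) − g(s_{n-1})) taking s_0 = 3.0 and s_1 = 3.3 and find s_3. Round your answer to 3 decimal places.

g(3.0) = -6.00000, g(3.3) = 2.33700
s_2 = 3.30000 − 2.33700·(3.30000 − 3.00000) / (2.33700 − (-6.00000)) = 3.30000 − (0.70110)/(8.33700) = 3.21591
g(3.21591) = -0.17278
s_3 = 3.21591 − (-0.17278)·(3.21591 − 3.30000) / (-0.17278 − 2.33700) = 3.21591 − (0.01453)/(-2.50978) = 3.22169

3.222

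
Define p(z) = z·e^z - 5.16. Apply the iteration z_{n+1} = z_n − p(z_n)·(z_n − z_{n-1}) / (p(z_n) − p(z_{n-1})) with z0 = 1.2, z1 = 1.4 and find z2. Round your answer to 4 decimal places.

1.3389

p(1.2) = -1.175860, p(1.4) = 0.517280
z2 = 1.400000 − 0.517280·(1.400000 − 1.200000) / (0.517280 − (-1.175860)) = 1.400000 − (0.103456)/(1.693140) = 1.338897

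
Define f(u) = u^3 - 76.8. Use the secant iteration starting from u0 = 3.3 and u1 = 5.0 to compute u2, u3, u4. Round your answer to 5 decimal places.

4.07998, 4.22316, 4.25177

f(3.3) = -40.8630000, f(5.0) = 48.2000000
u2 = 5.0000000 − 48.2000000·(5.0000000 − 3.3000000) / (48.2000000 − (-40.8630000)) = 5.0000000 − (81.9400000)/(89.0630000) = 4.0799771
f(4.0799771) = -8.8838319
u3 = 4.0799771 − (-8.8838319)·(4.0799771 − 5.0000000) / (-8.8838319 − 48.2000000) = 4.0799771 − (8.1733288)/(-57.0838319) = 4.2231582
f(4.2231582) = -1.4796957
u4 = 4.2231582 − (-1.4796957)·(4.2231582 − 4.0799771) / (-1.4796957 − (-8.8838319)) = 4.2231582 − (-0.2118645)/(7.4041361) = 4.2517726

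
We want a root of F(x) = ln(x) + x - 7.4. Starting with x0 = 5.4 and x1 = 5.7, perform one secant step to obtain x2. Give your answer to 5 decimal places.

5.66571

F(5.4) = -0.3136010, F(5.7) = 0.0404662
x2 = 5.7000000 − 0.0404662·(5.7000000 − 5.4000000) / (0.0404662 − (-0.3136010)) = 5.7000000 − (0.0121399)/(0.3540672) = 5.6657131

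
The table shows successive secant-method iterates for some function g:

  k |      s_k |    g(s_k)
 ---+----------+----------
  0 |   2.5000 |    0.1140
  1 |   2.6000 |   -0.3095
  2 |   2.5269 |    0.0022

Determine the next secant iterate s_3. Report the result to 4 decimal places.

s_3 = 2.5269 − 0.0022·(2.5269 − 2.6000) / (0.0022 − (-0.3095))
   = 2.5269 − (-0.000161)/(0.311700) = 2.527416

2.5274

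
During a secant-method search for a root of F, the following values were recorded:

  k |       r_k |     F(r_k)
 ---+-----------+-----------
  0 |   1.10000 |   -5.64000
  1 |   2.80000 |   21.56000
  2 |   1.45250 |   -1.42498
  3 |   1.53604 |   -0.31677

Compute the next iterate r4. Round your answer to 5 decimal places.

1.55992

r4 = 1.53604 − (-0.31677)·(1.53604 − 1.45250) / (-0.31677 − (-1.42498))
   = 1.53604 − (-0.0264630)/(1.1082100) = 1.5599190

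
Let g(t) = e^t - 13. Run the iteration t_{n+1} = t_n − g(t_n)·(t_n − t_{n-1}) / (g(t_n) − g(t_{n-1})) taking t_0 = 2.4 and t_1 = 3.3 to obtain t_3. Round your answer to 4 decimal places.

2.5473

g(2.4) = -1.976824, g(3.3) = 14.112639
t_2 = 3.300000 − 14.112639·(3.300000 − 2.400000) / (14.112639 − (-1.976824)) = 3.300000 − (12.701375)/(16.089463) = 2.510578
g(2.510578) = -0.687955
t_3 = 2.510578 − (-0.687955)·(2.510578 − 3.300000) / (-0.687955 − 14.112639) = 2.510578 − (0.543087)/(-14.800594) = 2.547272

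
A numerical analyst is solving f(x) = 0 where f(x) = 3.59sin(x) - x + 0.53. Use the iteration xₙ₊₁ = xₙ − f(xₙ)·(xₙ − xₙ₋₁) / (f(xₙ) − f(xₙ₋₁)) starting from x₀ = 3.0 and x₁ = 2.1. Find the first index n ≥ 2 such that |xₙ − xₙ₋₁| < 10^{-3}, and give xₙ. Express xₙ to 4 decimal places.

n = 5, xₙ = 2.5455

f(3.0) = -1.963379, f(2.1) = 1.528922
x₂ = 2.100000 − 1.528922·(-0.900000)/(3.492301) = 2.494018;  |Δ| = 0.394018
f(2.494018) = 0.201663
x₃ = 2.494018 − 0.201663·(0.394018)/(-1.327258) = 2.553885;  |Δ| = 0.059867
f(2.553885) = -0.033392
x₄ = 2.553885 − (-0.033392)·(0.059867)/(-0.235056) = 2.545380;  |Δ| = 0.008505
f(2.545380) = 0.000449
x₅ = 2.545380 − 0.000449·(-0.008505)/(0.033842) = 2.545493;  |Δ| = 0.000113
|x₅ − x₄| = 0.000113 < 10^{-3}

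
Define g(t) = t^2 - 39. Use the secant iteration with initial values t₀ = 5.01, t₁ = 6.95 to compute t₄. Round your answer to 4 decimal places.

6.2450

g(5.01) = -13.899900, g(6.95) = 9.302500
t₂ = 6.950000 − 9.302500·(6.950000 − 5.010000) / (9.302500 − (-13.899900)) = 6.950000 − (18.046850)/(23.202400) = 6.172199
g(6.172199) = -0.903960
t₃ = 6.172199 − (-0.903960)·(6.172199 − 6.950000) / (-0.903960 − 9.302500) = 6.172199 − (0.703101)/(-10.206460) = 6.241087
g(6.241087) = -0.048835
t₄ = 6.241087 − (-0.048835)·(6.241087 − 6.172199) / (-0.048835 − (-0.903960)) = 6.241087 − (-0.003364)/(0.855124) = 6.245021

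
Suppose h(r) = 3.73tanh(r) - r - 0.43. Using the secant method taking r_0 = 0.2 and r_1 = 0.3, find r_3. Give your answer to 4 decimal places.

h(0.2) = 0.106210, h(0.3) = 0.356596
r_2 = 0.300000 − 0.356596·(0.300000 − 0.200000) / (0.356596 − 0.106210) = 0.300000 − (0.035660)/(0.250386) = 0.157582
h(0.157582) = -0.004620
r_3 = 0.157582 − (-0.004620)·(0.157582 − 0.300000) / (-0.004620 − 0.356596) = 0.157582 − (0.000658)/(-0.361216) = 0.159403

0.1594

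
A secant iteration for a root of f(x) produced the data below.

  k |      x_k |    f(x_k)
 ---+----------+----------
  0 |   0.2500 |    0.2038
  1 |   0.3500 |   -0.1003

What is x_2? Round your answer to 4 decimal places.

0.3170

x_2 = 0.3500 − (-0.1003)·(0.3500 − 0.2500) / (-0.1003 − 0.2038)
   = 0.3500 − (-0.010030)/(-0.304100) = 0.317017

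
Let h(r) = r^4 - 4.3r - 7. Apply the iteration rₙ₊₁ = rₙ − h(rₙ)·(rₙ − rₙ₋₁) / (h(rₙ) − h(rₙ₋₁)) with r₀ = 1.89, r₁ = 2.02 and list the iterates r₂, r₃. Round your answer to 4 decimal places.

1.9824, 1.9853

h(1.89) = -2.367102, h(2.02) = 0.963664
r₂ = 2.020000 − 0.963664·(2.020000 − 1.890000) / (0.963664 − (-2.367102)) = 2.020000 − (0.125276)/(3.330766) = 1.982388
h(1.982388) = -0.080448
r₃ = 1.982388 − (-0.080448)·(1.982388 − 2.020000) / (-0.080448 − 0.963664) = 1.982388 − (0.003026)/(-1.044112) = 1.985286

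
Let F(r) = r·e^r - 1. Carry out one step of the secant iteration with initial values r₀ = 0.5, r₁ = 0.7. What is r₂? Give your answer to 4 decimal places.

0.5600

F(0.5) = -0.175639, F(0.7) = 0.409627
r₂ = 0.700000 − 0.409627·(0.700000 − 0.500000) / (0.409627 − (-0.175639)) = 0.700000 − (0.081925)/(0.585266) = 0.560020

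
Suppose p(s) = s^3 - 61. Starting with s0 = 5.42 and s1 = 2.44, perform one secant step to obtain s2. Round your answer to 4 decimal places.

3.3971

p(5.42) = 98.220088, p(2.44) = -46.473216
s2 = 2.440000 − (-46.473216)·(2.440000 − 5.420000) / (-46.473216 − 98.220088) = 2.440000 − (138.490184)/(-144.693304) = 3.397129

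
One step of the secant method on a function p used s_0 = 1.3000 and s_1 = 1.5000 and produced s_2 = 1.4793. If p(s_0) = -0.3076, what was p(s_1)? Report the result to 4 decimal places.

0.0355

The secant line through (1.3000, -0.3076) and (1.5000, p(s_1)) crosses zero at s_2 = 1.4793.
So (1.3000, -0.3076), (1.5000, p(s_1)), (1.4793, 0) are collinear:
p(s_1) = -0.3076 · (1.5000 − 1.4793) / (1.3000 − 1.4793) = -0.3076 · (0.020700)/(-0.179300) = 0.035512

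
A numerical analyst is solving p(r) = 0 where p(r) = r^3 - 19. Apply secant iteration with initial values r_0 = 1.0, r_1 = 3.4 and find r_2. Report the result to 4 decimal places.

p(1.0) = -18.000000, p(3.4) = 20.304000
r_2 = 3.400000 − 20.304000·(3.400000 − 1.000000) / (20.304000 − (-18.000000)) = 3.400000 − (48.729600)/(38.304000) = 2.127820

2.1278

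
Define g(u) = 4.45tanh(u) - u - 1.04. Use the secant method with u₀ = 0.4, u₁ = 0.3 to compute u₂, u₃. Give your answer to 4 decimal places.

0.3148, 0.3143

g(0.4) = 0.250773, g(0.3) = -0.043659
u₂ = 0.300000 − (-0.043659)·(0.300000 − 0.400000) / (-0.043659 − 0.250773) = 0.300000 − (0.004366)/(-0.294432) = 0.314828
g(0.314828) = 0.001635
u₃ = 0.314828 − 0.001635·(0.314828 − 0.300000) / (0.001635 − (-0.043659)) = 0.314828 − (0.000024)/(0.045293) = 0.314293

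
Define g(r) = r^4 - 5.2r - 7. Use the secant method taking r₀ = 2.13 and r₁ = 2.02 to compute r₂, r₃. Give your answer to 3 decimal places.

g(2.13) = 2.50746, g(2.02) = -0.85434
r₂ = 2.02000 − (-0.85434)·(2.02000 − 2.13000) / (-0.85434 − 2.50746) = 2.02000 − (0.09398)/(-3.36180) = 2.04795
g(2.04795) = -0.05874
r₃ = 2.04795 − (-0.05874)·(2.04795 − 2.02000) / (-0.05874 − (-0.85434)) = 2.04795 − (-0.00164)/(0.79559) = 2.05002

2.048, 2.050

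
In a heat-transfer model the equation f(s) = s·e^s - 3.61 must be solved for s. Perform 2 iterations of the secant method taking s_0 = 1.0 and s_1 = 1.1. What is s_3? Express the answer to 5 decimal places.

1.14658

f(1.0) = -0.8917182, f(1.1) = -0.3054174
s_2 = 1.1000000 − (-0.3054174)·(1.1000000 − 1.0000000) / (-0.3054174 − (-0.8917182)) = 1.1000000 − (-0.0305417)/(0.5863008) = 1.1520923
f(1.1520923) = 0.0361504
s_3 = 1.1520923 − 0.0361504·(1.1520923 − 1.1000000) / (0.0361504 − (-0.3054174)) = 1.1520923 − (0.0018832)/(0.3415677) = 1.1465790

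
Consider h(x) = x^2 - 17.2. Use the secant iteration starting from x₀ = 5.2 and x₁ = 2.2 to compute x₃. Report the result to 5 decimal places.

4.23615

h(5.2) = 9.8400000, h(2.2) = -12.3600000
x₂ = 2.2000000 − (-12.3600000)·(2.2000000 − 5.2000000) / (-12.3600000 − 9.8400000) = 2.2000000 − (37.0800000)/(-22.2000000) = 3.8702703
h(3.8702703) = -2.2210080
x₃ = 3.8702703 − (-2.2210080)·(3.8702703 − 2.2000000) / (-2.2210080 − (-12.3600000)) = 3.8702703 − (-3.7096837)/(10.1389920) = 4.2361532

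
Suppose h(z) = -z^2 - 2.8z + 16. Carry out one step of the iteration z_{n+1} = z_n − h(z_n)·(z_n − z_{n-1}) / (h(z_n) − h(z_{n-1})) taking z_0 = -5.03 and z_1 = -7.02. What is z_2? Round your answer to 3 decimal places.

h(-5.03) = 4.78310, h(-7.02) = -13.62440
z_2 = -7.02000 − (-13.62440)·(-7.02000 − (-5.03000)) / (-13.62440 − 4.78310) = -7.02000 − (27.11256)/(-18.40750) = -5.54709

-5.547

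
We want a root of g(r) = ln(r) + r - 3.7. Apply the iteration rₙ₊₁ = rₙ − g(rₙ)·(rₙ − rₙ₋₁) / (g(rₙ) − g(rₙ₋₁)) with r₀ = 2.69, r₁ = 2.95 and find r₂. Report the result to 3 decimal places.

g(2.69) = -0.02046, g(2.95) = 0.33181
r₂ = 2.95000 − 0.33181·(2.95000 − 2.69000) / (0.33181 − (-0.02046)) = 2.95000 − (0.08627)/(0.35226) = 2.70510

2.705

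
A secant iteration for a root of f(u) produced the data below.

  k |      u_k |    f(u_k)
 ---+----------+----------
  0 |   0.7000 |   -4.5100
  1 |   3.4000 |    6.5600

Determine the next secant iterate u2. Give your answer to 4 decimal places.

1.8000

u2 = 3.4000 − 6.5600·(3.4000 − 0.7000) / (6.5600 − (-4.5100))
   = 3.4000 − (17.712000)/(11.070000) = 1.800000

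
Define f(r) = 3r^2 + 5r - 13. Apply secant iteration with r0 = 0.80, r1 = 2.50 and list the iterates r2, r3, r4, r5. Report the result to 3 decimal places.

1.275, 1.382, 1.410, 1.409

f(0.80) = -7.08000, f(2.50) = 18.25000
r2 = 2.50000 − 18.25000·(2.50000 − 0.80000) / (18.25000 − (-7.08000)) = 2.50000 − (31.02500)/(25.33000) = 1.27517
f(1.27517) = -1.74600
r3 = 1.27517 − (-1.74600)·(1.27517 − 2.50000) / (-1.74600 − 18.25000) = 1.27517 − (2.13856)/(-19.99600) = 1.38212
f(1.38212) = -0.35867
r4 = 1.38212 − (-0.35867)·(1.38212 − 1.27517) / (-0.35867 − (-1.74600)) = 1.38212 − (-0.03836)/(1.38733) = 1.40977
f(1.40977) = 0.01116
r5 = 1.40977 − 0.01116·(1.40977 − 1.38212) / (0.01116 − (-0.35867)) = 1.40977 − (0.00031)/(0.36984) = 1.40893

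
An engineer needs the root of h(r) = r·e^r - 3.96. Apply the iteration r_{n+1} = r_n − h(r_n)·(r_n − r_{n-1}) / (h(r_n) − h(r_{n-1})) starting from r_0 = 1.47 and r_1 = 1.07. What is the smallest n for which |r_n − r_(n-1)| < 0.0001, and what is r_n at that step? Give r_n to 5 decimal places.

n = 5, r_n = 1.19669

h(1.47) = 2.4333757, h(1.07) = -0.8405439
r_2 = 1.0700000 − (-0.8405439)·(-0.4000000)/(-3.2739196) = 1.1726957;  |Δ| = 0.1026957
h(1.1726957) = -0.1713836
r_3 = 1.1726957 − (-0.1713836)·(0.1026957)/(0.6691603) = 1.1989979;  |Δ| = 0.0263022
h(1.1989979) = 0.0168261
r_4 = 1.1989979 − 0.0168261·(0.0263022)/(0.1882097) = 1.1966465;  |Δ| = 0.0023514
h(1.1966465) = -0.0002951
r_5 = 1.1966465 − (-0.0002951)·(-0.0023514)/(-0.0171211) = 1.1966870;  |Δ| = 0.0000405
|r_5 − r_4| = 0.0000405 < 0.0001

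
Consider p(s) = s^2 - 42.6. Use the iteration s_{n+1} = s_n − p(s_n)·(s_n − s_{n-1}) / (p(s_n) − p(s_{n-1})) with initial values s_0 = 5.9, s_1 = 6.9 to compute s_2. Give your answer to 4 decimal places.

6.5086

p(5.9) = -7.790000, p(6.9) = 5.010000
s_2 = 6.900000 − 5.010000·(6.900000 − 5.900000) / (5.010000 − (-7.790000)) = 6.900000 − (5.010000)/(12.800000) = 6.508594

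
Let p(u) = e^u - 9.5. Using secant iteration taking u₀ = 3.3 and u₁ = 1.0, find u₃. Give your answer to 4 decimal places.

2.7817

p(3.3) = 17.612639, p(1.0) = -6.781718
u₂ = 1.000000 − (-6.781718)·(1.000000 − 3.300000) / (-6.781718 − 17.612639) = 1.000000 − (15.597952)/(-24.394357) = 1.639408
p(1.639408) = -4.347880
u₃ = 1.639408 − (-4.347880)·(1.639408 − 1.000000) / (-4.347880 − (-6.781718)) = 1.639408 − (-2.780070)/(2.433838) = 2.781666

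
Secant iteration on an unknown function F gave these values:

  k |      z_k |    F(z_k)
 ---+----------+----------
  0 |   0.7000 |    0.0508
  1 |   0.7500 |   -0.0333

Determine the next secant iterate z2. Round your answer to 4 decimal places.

0.7302

z2 = 0.7500 − (-0.0333)·(0.7500 − 0.7000) / (-0.0333 − 0.0508)
   = 0.7500 − (-0.001665)/(-0.084100) = 0.730202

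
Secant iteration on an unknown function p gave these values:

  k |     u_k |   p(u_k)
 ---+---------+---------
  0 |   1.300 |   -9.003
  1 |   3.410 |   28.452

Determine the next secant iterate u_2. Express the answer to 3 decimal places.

1.807

u_2 = 3.410 − 28.452·(3.410 − 1.300) / (28.452 − (-9.003))
   = 3.410 − (60.03372)/(37.45500) = 1.80718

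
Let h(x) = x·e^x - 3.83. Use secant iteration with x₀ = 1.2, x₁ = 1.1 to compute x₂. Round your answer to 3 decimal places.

h(1.2) = 0.15414, h(1.1) = -0.52542
x₂ = 1.10000 − (-0.52542)·(1.10000 − 1.20000) / (-0.52542 − 0.15414) = 1.10000 − (0.05254)/(-0.67956) = 1.17732

1.177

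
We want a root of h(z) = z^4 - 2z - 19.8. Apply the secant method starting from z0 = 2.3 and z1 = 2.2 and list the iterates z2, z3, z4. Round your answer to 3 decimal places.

h(2.3) = 3.58410, h(2.2) = -0.77440
z2 = 2.20000 − (-0.77440)·(2.20000 − 2.30000) / (-0.77440 − 3.58410) = 2.20000 − (0.07744)/(-4.35850) = 2.21777
h(2.21777) = -0.04396
z3 = 2.21777 − (-0.04396)·(2.21777 − 2.20000) / (-0.04396 − (-0.77440)) = 2.21777 − (-0.00078)/(0.73044) = 2.21884
h(2.21884) = 0.00059
z4 = 2.21884 − 0.00059·(2.21884 − 2.21777) / (0.00059 − (-0.04396)) = 2.21884 − (0.00000)/(0.04455) = 2.21882

2.218, 2.219, 2.219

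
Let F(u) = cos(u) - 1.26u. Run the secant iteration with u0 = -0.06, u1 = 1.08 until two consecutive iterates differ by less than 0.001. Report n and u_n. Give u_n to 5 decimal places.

n = 5, u_n = 0.63768

F(-0.06) = 1.0738005, F(1.08) = -0.8894716
u2 = 1.0800000 − (-0.8894716)·(1.1400000)/(-1.9632722) = 0.5635165;  |Δ| = 0.5164835
F(0.5635165) = 0.1353512
u3 = 0.5635165 − 0.1353512·(-0.5164835)/(1.0248228) = 0.6317299;  |Δ| = 0.0682134
F(0.6317299) = 0.0110275
u4 = 0.6317299 − 0.0110275·(0.0682134)/(-0.1243237) = 0.6377804;  |Δ| = 0.0060505
F(0.6377804) = -0.0001840
u5 = 0.6377804 − (-0.0001840)·(0.0060505)/(-0.0112115) = 0.6376811;  |Δ| = 0.0000993
|u5 − u4| = 0.0000993 < 0.001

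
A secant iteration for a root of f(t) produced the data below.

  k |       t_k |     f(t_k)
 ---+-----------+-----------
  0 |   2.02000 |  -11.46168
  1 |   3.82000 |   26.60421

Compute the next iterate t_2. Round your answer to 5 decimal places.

2.56198

t_2 = 3.82000 − 26.60421·(3.82000 − 2.02000) / (26.60421 − (-11.46168))
   = 3.82000 − (47.8875780)/(38.0658900) = 2.5619819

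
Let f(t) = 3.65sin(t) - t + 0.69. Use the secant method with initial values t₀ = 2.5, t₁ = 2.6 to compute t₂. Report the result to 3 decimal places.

f(2.5) = 0.37442, f(2.6) = -0.02842
t₂ = 2.60000 − (-0.02842)·(2.60000 − 2.50000) / (-0.02842 − 0.37442) = 2.60000 − (-0.00284)/(-0.40284) = 2.59295

2.593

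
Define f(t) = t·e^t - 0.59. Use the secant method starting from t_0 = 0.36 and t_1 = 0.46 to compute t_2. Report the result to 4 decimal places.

0.3948

f(0.36) = -0.074001, f(0.46) = 0.138674
t_2 = 0.460000 − 0.138674·(0.460000 − 0.360000) / (0.138674 − (-0.074001)) = 0.460000 − (0.013867)/(0.212675) = 0.394795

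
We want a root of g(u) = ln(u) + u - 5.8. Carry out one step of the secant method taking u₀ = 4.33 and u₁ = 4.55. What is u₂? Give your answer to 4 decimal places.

4.3336

g(4.33) = -0.004432, g(4.55) = 0.265127
u₂ = 4.550000 − 0.265127·(4.550000 − 4.330000) / (0.265127 − (-0.004432)) = 4.550000 − (0.058328)/(0.269560) = 4.333618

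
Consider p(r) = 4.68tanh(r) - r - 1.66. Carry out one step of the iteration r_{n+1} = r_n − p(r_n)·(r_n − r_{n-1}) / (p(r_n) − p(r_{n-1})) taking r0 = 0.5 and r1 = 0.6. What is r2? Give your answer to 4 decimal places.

0.4989

p(0.5) = 0.002708, p(0.6) = 0.253392
r2 = 0.600000 − 0.253392·(0.600000 − 0.500000) / (0.253392 − 0.002708) = 0.600000 − (0.025339)/(0.250684) = 0.498920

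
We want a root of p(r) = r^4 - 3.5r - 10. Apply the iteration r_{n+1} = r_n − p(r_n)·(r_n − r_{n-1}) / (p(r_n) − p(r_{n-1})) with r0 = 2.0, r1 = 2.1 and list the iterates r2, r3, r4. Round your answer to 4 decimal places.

p(2.0) = -1.000000, p(2.1) = 2.098100
r2 = 2.100000 − 2.098100·(2.100000 − 2.000000) / (2.098100 − (-1.000000)) = 2.100000 − (0.209810)/(3.098100) = 2.032278
p(2.032278) = -0.054807
r3 = 2.032278 − (-0.054807)·(2.032278 − 2.100000) / (-0.054807 − 2.098100) = 2.032278 − (0.003712)/(-2.152907) = 2.034002
p(2.034002) = -0.002884
r4 = 2.034002 − (-0.002884)·(2.034002 − 2.032278) / (-0.002884 − (-0.054807)) = 2.034002 − (-0.000005)/(0.051922) = 2.034098

2.0323, 2.0340, 2.0341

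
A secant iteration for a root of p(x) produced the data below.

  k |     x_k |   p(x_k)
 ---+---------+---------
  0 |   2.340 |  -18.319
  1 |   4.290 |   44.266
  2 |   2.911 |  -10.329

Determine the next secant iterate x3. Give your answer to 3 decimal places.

3.172

x3 = 2.911 − (-10.329)·(2.911 − 4.290) / (-10.329 − 44.266)
   = 2.911 − (14.24369)/(-54.59500) = 3.17190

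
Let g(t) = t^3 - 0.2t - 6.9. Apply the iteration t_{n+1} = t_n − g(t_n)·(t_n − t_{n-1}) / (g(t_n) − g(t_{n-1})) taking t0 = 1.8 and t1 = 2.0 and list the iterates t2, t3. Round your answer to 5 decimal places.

1.93421, 1.93865

g(1.8) = -1.4280000, g(2.0) = 0.7000000
t2 = 2.0000000 − 0.7000000·(2.0000000 − 1.8000000) / (0.7000000 − (-1.4280000)) = 2.0000000 − (0.1400000)/(2.1280000) = 1.9342105
g(1.9342105) = -0.0506310
t3 = 1.9342105 − (-0.0506310)·(1.9342105 − 2.0000000) / (-0.0506310 − 0.7000000) = 1.9342105 − (0.0033310)/(-0.7506310) = 1.9386481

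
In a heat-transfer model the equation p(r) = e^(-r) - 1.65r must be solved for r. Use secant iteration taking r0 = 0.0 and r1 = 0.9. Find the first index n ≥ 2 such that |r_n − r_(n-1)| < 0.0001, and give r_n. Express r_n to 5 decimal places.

n = 5, r_n = 0.40445

p(0.0) = 1.0000000, p(0.9) = -1.0784303
r2 = 0.9000000 − (-1.0784303)·(0.9000000)/(-2.0784303) = 0.4330191;  |Δ| = 0.4669809
p(0.4330191) = -0.0659334
r3 = 0.4330191 − (-0.0659334)·(-0.4669809)/(1.0124970) = 0.4026095;  |Δ| = 0.0304096
p(0.4026095) = 0.0042675
r4 = 0.4026095 − 0.0042675·(-0.0304096)/(0.0702009) = 0.4044581;  |Δ| = 0.0018486
p(0.4044581) = -0.0000175
r5 = 0.4044581 − (-0.0000175)·(0.0018486)/(-0.0042849) = 0.4044505;  |Δ| = 0.0000075
|r5 − r4| = 0.0000075 < 0.0001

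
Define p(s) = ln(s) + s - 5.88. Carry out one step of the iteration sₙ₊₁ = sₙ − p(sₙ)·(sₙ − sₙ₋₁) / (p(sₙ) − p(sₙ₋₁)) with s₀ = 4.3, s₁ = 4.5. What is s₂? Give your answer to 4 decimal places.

p(4.3) = -0.121385, p(4.5) = 0.124077
s₂ = 4.500000 − 0.124077·(4.500000 − 4.300000) / (0.124077 − (-0.121385)) = 4.500000 − (0.024815)/(0.245462) = 4.398903

4.3989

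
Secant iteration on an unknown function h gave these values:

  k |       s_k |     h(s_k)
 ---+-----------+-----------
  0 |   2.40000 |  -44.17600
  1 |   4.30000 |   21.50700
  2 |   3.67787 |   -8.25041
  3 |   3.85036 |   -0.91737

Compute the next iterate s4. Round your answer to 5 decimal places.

s4 = 3.85036 − (-0.91737)·(3.85036 − 3.67787) / (-0.91737 − (-8.25041))
   = 3.85036 − (-0.1582372)/(7.3330400) = 3.8719387

3.87194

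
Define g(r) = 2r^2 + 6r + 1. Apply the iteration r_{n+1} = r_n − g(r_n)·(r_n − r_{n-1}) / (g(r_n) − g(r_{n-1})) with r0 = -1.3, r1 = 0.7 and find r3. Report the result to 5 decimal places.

g(-1.3) = -3.4200000, g(0.7) = 6.1800000
r2 = 0.7000000 − 6.1800000·(0.7000000 − (-1.3000000)) / (6.1800000 − (-3.4200000)) = 0.7000000 − (12.3600000)/(9.6000000) = -0.5875000
g(-0.5875000) = -1.8346875
r3 = -0.5875000 − (-1.8346875)·(-0.5875000 − 0.7000000) / (-1.8346875 − 6.1800000) = -0.5875000 − (2.3621602)/(-8.0146875) = -0.2927711

-0.29277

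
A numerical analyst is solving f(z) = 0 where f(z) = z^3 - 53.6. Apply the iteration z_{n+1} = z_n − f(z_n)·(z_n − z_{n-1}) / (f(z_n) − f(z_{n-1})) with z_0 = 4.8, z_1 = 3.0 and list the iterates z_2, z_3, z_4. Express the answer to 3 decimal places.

f(4.8) = 56.99200, f(3.0) = -26.60000
z_2 = 3.00000 − (-26.60000)·(3.00000 − 4.80000) / (-26.60000 − 56.99200) = 3.00000 − (47.88000)/(-83.59200) = 3.57278
f(3.57278) = -7.99425
z_3 = 3.57278 − (-7.99425)·(3.57278 − 3.00000) / (-7.99425 − (-26.60000)) = 3.57278 − (-4.57896)/(18.60575) = 3.81889
f(3.81889) = 2.09425
z_4 = 3.81889 − 2.09425·(3.81889 − 3.57278) / (2.09425 − (-7.99425)) = 3.81889 − (0.51541)/(10.08851) = 3.76780

3.573, 3.819, 3.768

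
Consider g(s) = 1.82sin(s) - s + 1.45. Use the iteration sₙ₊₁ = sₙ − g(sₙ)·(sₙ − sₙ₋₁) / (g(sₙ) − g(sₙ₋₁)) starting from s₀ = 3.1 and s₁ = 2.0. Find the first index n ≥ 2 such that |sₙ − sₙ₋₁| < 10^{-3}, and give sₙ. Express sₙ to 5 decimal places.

g(3.1) = -1.5743232, g(2.0) = 1.1049213
s₂ = 2.0000000 − 1.1049213·(-1.1000000)/(2.6792445) = 2.4536404;  |Δ| = 0.4536404
g(2.4536404) = 0.1519806
s₃ = 2.4536404 − 0.1519806·(0.4536404)/(-0.9529407) = 2.5259896;  |Δ| = 0.0723492
g(2.5259896) = -0.0250288
s₄ = 2.5259896 − (-0.0250288)·(0.0723492)/(-0.1770094) = 2.5157595;  |Δ| = 0.0102300
g(2.5157595) = 0.0003468
s₅ = 2.5157595 − 0.0003468·(-0.0102300)/(0.0253756) = 2.5158993;  |Δ| = 0.0001398
|s₅ − s₄| = 0.0001398 < 10^{-3}

n = 5, sₙ = 2.51590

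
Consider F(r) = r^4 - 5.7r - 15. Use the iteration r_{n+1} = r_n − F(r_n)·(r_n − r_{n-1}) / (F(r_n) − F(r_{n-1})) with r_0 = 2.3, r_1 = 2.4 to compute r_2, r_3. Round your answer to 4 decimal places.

2.3027, 2.3029

F(2.3) = -0.125900, F(2.4) = 4.497600
r_2 = 2.400000 − 4.497600·(2.400000 − 2.300000) / (4.497600 − (-0.125900)) = 2.400000 − (0.449760)/(4.623500) = 2.302723
F(2.302723) = -0.008661
r_3 = 2.302723 − (-0.008661)·(2.302723 − 2.400000) / (-0.008661 − 4.497600) = 2.302723 − (0.000842)/(-4.506261) = 2.302910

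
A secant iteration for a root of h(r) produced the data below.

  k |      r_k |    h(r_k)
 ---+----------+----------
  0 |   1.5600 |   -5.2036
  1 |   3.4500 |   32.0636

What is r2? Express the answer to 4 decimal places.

r2 = 3.4500 − 32.0636·(3.4500 − 1.5600) / (32.0636 − (-5.2036))
   = 3.4500 − (60.600204)/(37.267200) = 1.823900

1.8239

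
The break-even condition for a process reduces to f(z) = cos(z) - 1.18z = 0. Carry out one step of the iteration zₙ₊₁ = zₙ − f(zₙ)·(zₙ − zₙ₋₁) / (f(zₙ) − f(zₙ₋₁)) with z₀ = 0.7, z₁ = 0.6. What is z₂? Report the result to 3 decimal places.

0.666

f(0.7) = -0.06116, f(0.6) = 0.11734
z₂ = 0.60000 − 0.11734·(0.60000 − 0.70000) / (0.11734 − (-0.06116)) = 0.60000 − (-0.01173)/(0.17849) = 0.66574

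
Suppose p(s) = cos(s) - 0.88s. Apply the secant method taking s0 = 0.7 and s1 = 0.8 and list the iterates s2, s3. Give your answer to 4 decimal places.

p(0.7) = 0.148842, p(0.8) = -0.007293
s2 = 0.800000 − (-0.007293)·(0.800000 − 0.700000) / (-0.007293 − 0.148842) = 0.800000 − (-0.000729)/(-0.156135) = 0.795329
p(0.795329) = 0.000161
s3 = 0.795329 − 0.000161·(0.795329 − 0.800000) / (0.000161 − (-0.007293)) = 0.795329 − (-0.000001)/(0.007454) = 0.795429

0.7953, 0.7954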